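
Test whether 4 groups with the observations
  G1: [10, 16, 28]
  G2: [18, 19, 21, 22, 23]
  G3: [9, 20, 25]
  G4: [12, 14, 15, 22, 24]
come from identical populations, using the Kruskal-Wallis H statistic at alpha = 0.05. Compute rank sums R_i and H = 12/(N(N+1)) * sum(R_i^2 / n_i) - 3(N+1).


Step 1: Combine all N = 16 observations and assign midranks.
sorted (value, group, rank): (9,G3,1), (10,G1,2), (12,G4,3), (14,G4,4), (15,G4,5), (16,G1,6), (18,G2,7), (19,G2,8), (20,G3,9), (21,G2,10), (22,G2,11.5), (22,G4,11.5), (23,G2,13), (24,G4,14), (25,G3,15), (28,G1,16)
Step 2: Sum ranks within each group.
R_1 = 24 (n_1 = 3)
R_2 = 49.5 (n_2 = 5)
R_3 = 25 (n_3 = 3)
R_4 = 37.5 (n_4 = 5)
Step 3: H = 12/(N(N+1)) * sum(R_i^2/n_i) - 3(N+1)
     = 12/(16*17) * (24^2/3 + 49.5^2/5 + 25^2/3 + 37.5^2/5) - 3*17
     = 0.044118 * 1171.63 - 51
     = 0.689706.
Step 4: Ties present; correction factor C = 1 - 6/(16^3 - 16) = 0.998529. Corrected H = 0.689706 / 0.998529 = 0.690722.
Step 5: Under H0, H ~ chi^2(3); p-value = 0.875384.
Step 6: alpha = 0.05. fail to reject H0.

H = 0.6907, df = 3, p = 0.875384, fail to reject H0.


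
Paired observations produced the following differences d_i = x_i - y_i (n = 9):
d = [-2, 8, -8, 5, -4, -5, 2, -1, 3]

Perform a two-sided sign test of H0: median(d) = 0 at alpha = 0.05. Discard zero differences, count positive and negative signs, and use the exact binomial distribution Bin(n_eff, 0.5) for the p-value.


Step 1: Discard zero differences. Original n = 9; n_eff = number of nonzero differences = 9.
Nonzero differences (with sign): -2, +8, -8, +5, -4, -5, +2, -1, +3
Step 2: Count signs: positive = 4, negative = 5.
Step 3: Under H0: P(positive) = 0.5, so the number of positives S ~ Bin(9, 0.5).
Step 4: Two-sided exact p-value = sum of Bin(9,0.5) probabilities at or below the observed probability = 1.000000.
Step 5: alpha = 0.05. fail to reject H0.

n_eff = 9, pos = 4, neg = 5, p = 1.000000, fail to reject H0.


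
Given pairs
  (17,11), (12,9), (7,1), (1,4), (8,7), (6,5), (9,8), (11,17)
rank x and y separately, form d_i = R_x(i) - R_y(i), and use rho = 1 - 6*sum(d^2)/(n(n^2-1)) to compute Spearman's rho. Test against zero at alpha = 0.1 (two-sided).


Step 1: Rank x and y separately (midranks; no ties here).
rank(x): 17->8, 12->7, 7->3, 1->1, 8->4, 6->2, 9->5, 11->6
rank(y): 11->7, 9->6, 1->1, 4->2, 7->4, 5->3, 8->5, 17->8
Step 2: d_i = R_x(i) - R_y(i); compute d_i^2.
  (8-7)^2=1, (7-6)^2=1, (3-1)^2=4, (1-2)^2=1, (4-4)^2=0, (2-3)^2=1, (5-5)^2=0, (6-8)^2=4
sum(d^2) = 12.
Step 3: rho = 1 - 6*12 / (8*(8^2 - 1)) = 1 - 72/504 = 0.857143.
Step 4: Under H0, t = rho * sqrt((n-2)/(1-rho^2)) = 4.0762 ~ t(6).
Step 5: Two-sided p-value from the t-distribution with 6 df = 0.006530.
Step 6: alpha = 0.1. reject H0.

rho = 0.8571, p = 0.006530, reject H0 at alpha = 0.1.


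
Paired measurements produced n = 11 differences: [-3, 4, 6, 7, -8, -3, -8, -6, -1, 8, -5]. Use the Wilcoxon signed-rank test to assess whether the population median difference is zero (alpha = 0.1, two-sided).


Step 1: Drop any zero differences (none here) and take |d_i|.
|d| = [3, 4, 6, 7, 8, 3, 8, 6, 1, 8, 5]
Step 2: Midrank |d_i| (ties get averaged ranks).
ranks: |3|->2.5, |4|->4, |6|->6.5, |7|->8, |8|->10, |3|->2.5, |8|->10, |6|->6.5, |1|->1, |8|->10, |5|->5
Step 3: Attach original signs; sum ranks with positive sign and with negative sign.
W+ = 4 + 6.5 + 8 + 10 = 28.5
W- = 2.5 + 10 + 2.5 + 10 + 6.5 + 1 + 5 = 37.5
(Check: W+ + W- = 66 should equal n(n+1)/2 = 66.)
Step 4: Test statistic W = min(W+, W-) = 28.5.
Step 5: Ties in |d|, so use the tie-corrected normal approximation.
        E[W] = n(n+1)/4 = 11*12/4 = 33.
        Tie groups: |d|=3 (t=2), |d|=6 (t=2), |d|=8 (t=3); sum(t^3 - t) = 36.
        Var[W] = n(n+1)(2n+1)/24 - sum(t^3-t)/48 = 3036/24 - 36/48 = 125.75.
        z = (W - E[W]) / sqrt(Var[W]) = (28.5 - 33) / 11.2138 = -0.4013.
        Two-sided p = 2*Phi(z) = 0.688207.
Step 6: alpha = 0.1. fail to reject H0.

W+ = 28.5, W- = 37.5, W = min = 28.5, p = 0.688207, fail to reject H0.


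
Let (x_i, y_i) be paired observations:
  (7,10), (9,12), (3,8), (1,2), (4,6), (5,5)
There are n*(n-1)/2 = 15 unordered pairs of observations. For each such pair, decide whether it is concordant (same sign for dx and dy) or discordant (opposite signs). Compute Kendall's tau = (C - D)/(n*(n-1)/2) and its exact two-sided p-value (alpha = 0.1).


Step 1: Enumerate the 15 unordered pairs (i,j) with i<j and classify each by sign(x_j-x_i) * sign(y_j-y_i).
  (1,2):dx=+2,dy=+2->C; (1,3):dx=-4,dy=-2->C; (1,4):dx=-6,dy=-8->C; (1,5):dx=-3,dy=-4->C
  (1,6):dx=-2,dy=-5->C; (2,3):dx=-6,dy=-4->C; (2,4):dx=-8,dy=-10->C; (2,5):dx=-5,dy=-6->C
  (2,6):dx=-4,dy=-7->C; (3,4):dx=-2,dy=-6->C; (3,5):dx=+1,dy=-2->D; (3,6):dx=+2,dy=-3->D
  (4,5):dx=+3,dy=+4->C; (4,6):dx=+4,dy=+3->C; (5,6):dx=+1,dy=-1->D
Step 2: C = 12, D = 3, total pairs = 15.
Step 3: tau = (C - D)/(n(n-1)/2) = (12 - 3)/15 = 0.600000.
Step 4: Exact two-sided p-value (enumerate n! = 720 permutations of y under H0): p = 0.136111.
Step 5: alpha = 0.1. fail to reject H0.

tau_b = 0.6000 (C=12, D=3), p = 0.136111, fail to reject H0.


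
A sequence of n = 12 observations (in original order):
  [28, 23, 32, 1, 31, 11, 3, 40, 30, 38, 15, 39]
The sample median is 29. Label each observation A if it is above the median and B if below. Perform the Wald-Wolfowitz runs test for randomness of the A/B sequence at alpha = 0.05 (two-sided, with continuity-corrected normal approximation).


Step 1: Compute median = 29; label A = above, B = below.
Labels in order: BBABABBAAABA  (n_A = 6, n_B = 6)
Step 2: Count runs R = 8.
Step 3: Under H0 (random ordering), E[R] = 2*n_A*n_B/(n_A+n_B) + 1 = 2*6*6/12 + 1 = 7.0000.
        Var[R] = 2*n_A*n_B*(2*n_A*n_B - n_A - n_B) / ((n_A+n_B)^2 * (n_A+n_B-1)) = 4320/1584 = 2.7273.
        SD[R] = 1.6514.
Step 4: Continuity-corrected z = (R - 0.5 - E[R]) / SD[R] = (8 - 0.5 - 7.0000) / 1.6514 = 0.3028.
Step 5: Two-sided p-value via normal approximation = 2*(1 - Phi(|z|)) = 0.762069.
Step 6: alpha = 0.05. fail to reject H0.

R = 8, z = 0.3028, p = 0.762069, fail to reject H0.


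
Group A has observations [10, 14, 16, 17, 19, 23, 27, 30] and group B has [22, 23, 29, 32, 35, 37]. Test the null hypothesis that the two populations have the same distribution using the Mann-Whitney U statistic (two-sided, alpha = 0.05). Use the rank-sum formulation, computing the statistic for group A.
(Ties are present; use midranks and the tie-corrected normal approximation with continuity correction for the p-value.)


Step 1: Combine and sort all 14 observations; assign midranks.
sorted (value, group): (10,X), (14,X), (16,X), (17,X), (19,X), (22,Y), (23,X), (23,Y), (27,X), (29,Y), (30,X), (32,Y), (35,Y), (37,Y)
ranks: 10->1, 14->2, 16->3, 17->4, 19->5, 22->6, 23->7.5, 23->7.5, 27->9, 29->10, 30->11, 32->12, 35->13, 37->14
Step 2: Rank sum for X: R1 = 1 + 2 + 3 + 4 + 5 + 7.5 + 9 + 11 = 42.5.
Step 3: U_X = R1 - n1(n1+1)/2 = 42.5 - 8*9/2 = 42.5 - 36 = 6.5.
       U_Y = n1*n2 - U_X = 48 - 6.5 = 41.5.
Step 4: Ties are present, so use the tie-corrected normal approximation (with continuity correction) for the p-value.
Step 5: p-value = 0.028013; compare to alpha = 0.05. reject H0.

U_X = 6.5, p = 0.028013, reject H0 at alpha = 0.05.


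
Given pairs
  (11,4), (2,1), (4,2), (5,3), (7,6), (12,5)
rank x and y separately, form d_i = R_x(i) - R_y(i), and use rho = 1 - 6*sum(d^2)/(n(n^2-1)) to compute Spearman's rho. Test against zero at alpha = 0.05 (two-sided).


Step 1: Rank x and y separately (midranks; no ties here).
rank(x): 11->5, 2->1, 4->2, 5->3, 7->4, 12->6
rank(y): 4->4, 1->1, 2->2, 3->3, 6->6, 5->5
Step 2: d_i = R_x(i) - R_y(i); compute d_i^2.
  (5-4)^2=1, (1-1)^2=0, (2-2)^2=0, (3-3)^2=0, (4-6)^2=4, (6-5)^2=1
sum(d^2) = 6.
Step 3: rho = 1 - 6*6 / (6*(6^2 - 1)) = 1 - 36/210 = 0.828571.
Step 4: Under H0, t = rho * sqrt((n-2)/(1-rho^2)) = 2.9598 ~ t(4).
Step 5: Two-sided p-value from the t-distribution with 4 df = 0.041563.
Step 6: alpha = 0.05. reject H0.

rho = 0.8286, p = 0.041563, reject H0 at alpha = 0.05.


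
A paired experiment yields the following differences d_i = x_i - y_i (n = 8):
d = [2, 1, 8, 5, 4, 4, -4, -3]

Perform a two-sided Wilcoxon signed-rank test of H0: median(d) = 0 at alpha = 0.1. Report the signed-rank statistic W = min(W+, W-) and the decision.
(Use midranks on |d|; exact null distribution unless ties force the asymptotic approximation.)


Step 1: Drop any zero differences (none here) and take |d_i|.
|d| = [2, 1, 8, 5, 4, 4, 4, 3]
Step 2: Midrank |d_i| (ties get averaged ranks).
ranks: |2|->2, |1|->1, |8|->8, |5|->7, |4|->5, |4|->5, |4|->5, |3|->3
Step 3: Attach original signs; sum ranks with positive sign and with negative sign.
W+ = 2 + 1 + 8 + 7 + 5 + 5 = 28
W- = 5 + 3 = 8
(Check: W+ + W- = 36 should equal n(n+1)/2 = 36.)
Step 4: Test statistic W = min(W+, W-) = 8.
Step 5: Ties in |d|, so use the tie-corrected normal approximation.
        E[W] = n(n+1)/4 = 8*9/4 = 18.
        Tie groups: |d|=4 (t=3); sum(t^3 - t) = 24.
        Var[W] = n(n+1)(2n+1)/24 - sum(t^3-t)/48 = 1224/24 - 24/48 = 50.5.
        z = (W - E[W]) / sqrt(Var[W]) = (8 - 18) / 7.1063 = -1.4072.
        Two-sided p = 2*Phi(z) = 0.159370.
Step 6: alpha = 0.1. fail to reject H0.

W+ = 28, W- = 8, W = min = 8, p = 0.159370, fail to reject H0.


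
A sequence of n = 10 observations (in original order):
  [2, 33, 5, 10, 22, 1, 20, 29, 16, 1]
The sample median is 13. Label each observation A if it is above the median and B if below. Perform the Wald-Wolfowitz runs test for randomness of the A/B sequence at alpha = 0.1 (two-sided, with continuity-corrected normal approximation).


Step 1: Compute median = 13; label A = above, B = below.
Labels in order: BABBABAAAB  (n_A = 5, n_B = 5)
Step 2: Count runs R = 7.
Step 3: Under H0 (random ordering), E[R] = 2*n_A*n_B/(n_A+n_B) + 1 = 2*5*5/10 + 1 = 6.0000.
        Var[R] = 2*n_A*n_B*(2*n_A*n_B - n_A - n_B) / ((n_A+n_B)^2 * (n_A+n_B-1)) = 2000/900 = 2.2222.
        SD[R] = 1.4907.
Step 4: Continuity-corrected z = (R - 0.5 - E[R]) / SD[R] = (7 - 0.5 - 6.0000) / 1.4907 = 0.3354.
Step 5: Two-sided p-value via normal approximation = 2*(1 - Phi(|z|)) = 0.737316.
Step 6: alpha = 0.1. fail to reject H0.

R = 7, z = 0.3354, p = 0.737316, fail to reject H0.


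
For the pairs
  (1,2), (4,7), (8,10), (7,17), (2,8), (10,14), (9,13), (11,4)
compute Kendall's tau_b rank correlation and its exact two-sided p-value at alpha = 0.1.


Step 1: Enumerate the 28 unordered pairs (i,j) with i<j and classify each by sign(x_j-x_i) * sign(y_j-y_i).
  (1,2):dx=+3,dy=+5->C; (1,3):dx=+7,dy=+8->C; (1,4):dx=+6,dy=+15->C; (1,5):dx=+1,dy=+6->C
  (1,6):dx=+9,dy=+12->C; (1,7):dx=+8,dy=+11->C; (1,8):dx=+10,dy=+2->C; (2,3):dx=+4,dy=+3->C
  (2,4):dx=+3,dy=+10->C; (2,5):dx=-2,dy=+1->D; (2,6):dx=+6,dy=+7->C; (2,7):dx=+5,dy=+6->C
  (2,8):dx=+7,dy=-3->D; (3,4):dx=-1,dy=+7->D; (3,5):dx=-6,dy=-2->C; (3,6):dx=+2,dy=+4->C
  (3,7):dx=+1,dy=+3->C; (3,8):dx=+3,dy=-6->D; (4,5):dx=-5,dy=-9->C; (4,6):dx=+3,dy=-3->D
  (4,7):dx=+2,dy=-4->D; (4,8):dx=+4,dy=-13->D; (5,6):dx=+8,dy=+6->C; (5,7):dx=+7,dy=+5->C
  (5,8):dx=+9,dy=-4->D; (6,7):dx=-1,dy=-1->C; (6,8):dx=+1,dy=-10->D; (7,8):dx=+2,dy=-9->D
Step 2: C = 18, D = 10, total pairs = 28.
Step 3: tau = (C - D)/(n(n-1)/2) = (18 - 10)/28 = 0.285714.
Step 4: Exact two-sided p-value (enumerate n! = 40320 permutations of y under H0): p = 0.398760.
Step 5: alpha = 0.1. fail to reject H0.

tau_b = 0.2857 (C=18, D=10), p = 0.398760, fail to reject H0.


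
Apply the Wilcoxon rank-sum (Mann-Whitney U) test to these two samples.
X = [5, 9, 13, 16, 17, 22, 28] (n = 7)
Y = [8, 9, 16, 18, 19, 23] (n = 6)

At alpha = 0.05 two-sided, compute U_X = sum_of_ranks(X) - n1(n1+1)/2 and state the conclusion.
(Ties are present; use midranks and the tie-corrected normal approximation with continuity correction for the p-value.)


Step 1: Combine and sort all 13 observations; assign midranks.
sorted (value, group): (5,X), (8,Y), (9,X), (9,Y), (13,X), (16,X), (16,Y), (17,X), (18,Y), (19,Y), (22,X), (23,Y), (28,X)
ranks: 5->1, 8->2, 9->3.5, 9->3.5, 13->5, 16->6.5, 16->6.5, 17->8, 18->9, 19->10, 22->11, 23->12, 28->13
Step 2: Rank sum for X: R1 = 1 + 3.5 + 5 + 6.5 + 8 + 11 + 13 = 48.
Step 3: U_X = R1 - n1(n1+1)/2 = 48 - 7*8/2 = 48 - 28 = 20.
       U_Y = n1*n2 - U_X = 42 - 20 = 22.
Step 4: Ties are present, so use the tie-corrected normal approximation (with continuity correction) for the p-value.
Step 5: p-value = 0.942900; compare to alpha = 0.05. fail to reject H0.

U_X = 20, p = 0.942900, fail to reject H0 at alpha = 0.05.


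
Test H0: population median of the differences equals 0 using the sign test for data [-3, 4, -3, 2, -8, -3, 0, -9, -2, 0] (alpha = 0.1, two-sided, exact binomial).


Step 1: Discard zero differences. Original n = 10; n_eff = number of nonzero differences = 8.
Nonzero differences (with sign): -3, +4, -3, +2, -8, -3, -9, -2
Step 2: Count signs: positive = 2, negative = 6.
Step 3: Under H0: P(positive) = 0.5, so the number of positives S ~ Bin(8, 0.5).
Step 4: Two-sided exact p-value = sum of Bin(8,0.5) probabilities at or below the observed probability = 0.289062.
Step 5: alpha = 0.1. fail to reject H0.

n_eff = 8, pos = 2, neg = 6, p = 0.289062, fail to reject H0.


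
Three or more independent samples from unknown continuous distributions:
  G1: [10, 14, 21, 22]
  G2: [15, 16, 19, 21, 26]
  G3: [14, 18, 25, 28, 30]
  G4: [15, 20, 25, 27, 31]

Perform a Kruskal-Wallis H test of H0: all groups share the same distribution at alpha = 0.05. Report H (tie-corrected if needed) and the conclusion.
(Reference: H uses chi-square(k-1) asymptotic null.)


Step 1: Combine all N = 19 observations and assign midranks.
sorted (value, group, rank): (10,G1,1), (14,G1,2.5), (14,G3,2.5), (15,G2,4.5), (15,G4,4.5), (16,G2,6), (18,G3,7), (19,G2,8), (20,G4,9), (21,G1,10.5), (21,G2,10.5), (22,G1,12), (25,G3,13.5), (25,G4,13.5), (26,G2,15), (27,G4,16), (28,G3,17), (30,G3,18), (31,G4,19)
Step 2: Sum ranks within each group.
R_1 = 26 (n_1 = 4)
R_2 = 44 (n_2 = 5)
R_3 = 58 (n_3 = 5)
R_4 = 62 (n_4 = 5)
Step 3: H = 12/(N(N+1)) * sum(R_i^2/n_i) - 3(N+1)
     = 12/(19*20) * (26^2/4 + 44^2/5 + 58^2/5 + 62^2/5) - 3*20
     = 0.031579 * 1997.8 - 60
     = 3.088421.
Step 4: Ties present; correction factor C = 1 - 24/(19^3 - 19) = 0.996491. Corrected H = 3.088421 / 0.996491 = 3.099296.
Step 5: Under H0, H ~ chi^2(3); p-value = 0.376568.
Step 6: alpha = 0.05. fail to reject H0.

H = 3.0993, df = 3, p = 0.376568, fail to reject H0.


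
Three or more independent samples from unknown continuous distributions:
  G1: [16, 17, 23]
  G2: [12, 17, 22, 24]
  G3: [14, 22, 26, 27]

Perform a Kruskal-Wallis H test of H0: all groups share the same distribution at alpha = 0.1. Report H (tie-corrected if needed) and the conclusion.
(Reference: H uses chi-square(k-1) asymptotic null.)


Step 1: Combine all N = 11 observations and assign midranks.
sorted (value, group, rank): (12,G2,1), (14,G3,2), (16,G1,3), (17,G1,4.5), (17,G2,4.5), (22,G2,6.5), (22,G3,6.5), (23,G1,8), (24,G2,9), (26,G3,10), (27,G3,11)
Step 2: Sum ranks within each group.
R_1 = 15.5 (n_1 = 3)
R_2 = 21 (n_2 = 4)
R_3 = 29.5 (n_3 = 4)
Step 3: H = 12/(N(N+1)) * sum(R_i^2/n_i) - 3(N+1)
     = 12/(11*12) * (15.5^2/3 + 21^2/4 + 29.5^2/4) - 3*12
     = 0.090909 * 407.896 - 36
     = 1.081439.
Step 4: Ties present; correction factor C = 1 - 12/(11^3 - 11) = 0.990909. Corrected H = 1.081439 / 0.990909 = 1.091361.
Step 5: Under H0, H ~ chi^2(2); p-value = 0.579447.
Step 6: alpha = 0.1. fail to reject H0.

H = 1.0914, df = 2, p = 0.579447, fail to reject H0.


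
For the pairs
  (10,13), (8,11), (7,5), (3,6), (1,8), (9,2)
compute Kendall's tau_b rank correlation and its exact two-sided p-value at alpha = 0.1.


Step 1: Enumerate the 15 unordered pairs (i,j) with i<j and classify each by sign(x_j-x_i) * sign(y_j-y_i).
  (1,2):dx=-2,dy=-2->C; (1,3):dx=-3,dy=-8->C; (1,4):dx=-7,dy=-7->C; (1,5):dx=-9,dy=-5->C
  (1,6):dx=-1,dy=-11->C; (2,3):dx=-1,dy=-6->C; (2,4):dx=-5,dy=-5->C; (2,5):dx=-7,dy=-3->C
  (2,6):dx=+1,dy=-9->D; (3,4):dx=-4,dy=+1->D; (3,5):dx=-6,dy=+3->D; (3,6):dx=+2,dy=-3->D
  (4,5):dx=-2,dy=+2->D; (4,6):dx=+6,dy=-4->D; (5,6):dx=+8,dy=-6->D
Step 2: C = 8, D = 7, total pairs = 15.
Step 3: tau = (C - D)/(n(n-1)/2) = (8 - 7)/15 = 0.066667.
Step 4: Exact two-sided p-value (enumerate n! = 720 permutations of y under H0): p = 1.000000.
Step 5: alpha = 0.1. fail to reject H0.

tau_b = 0.0667 (C=8, D=7), p = 1.000000, fail to reject H0.


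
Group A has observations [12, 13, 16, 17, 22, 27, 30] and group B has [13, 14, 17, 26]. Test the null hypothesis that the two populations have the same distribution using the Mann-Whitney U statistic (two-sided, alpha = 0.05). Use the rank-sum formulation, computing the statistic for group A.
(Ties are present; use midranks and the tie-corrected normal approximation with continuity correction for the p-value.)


Step 1: Combine and sort all 11 observations; assign midranks.
sorted (value, group): (12,X), (13,X), (13,Y), (14,Y), (16,X), (17,X), (17,Y), (22,X), (26,Y), (27,X), (30,X)
ranks: 12->1, 13->2.5, 13->2.5, 14->4, 16->5, 17->6.5, 17->6.5, 22->8, 26->9, 27->10, 30->11
Step 2: Rank sum for X: R1 = 1 + 2.5 + 5 + 6.5 + 8 + 10 + 11 = 44.
Step 3: U_X = R1 - n1(n1+1)/2 = 44 - 7*8/2 = 44 - 28 = 16.
       U_Y = n1*n2 - U_X = 28 - 16 = 12.
Step 4: Ties are present, so use the tie-corrected normal approximation (with continuity correction) for the p-value.
Step 5: p-value = 0.775820; compare to alpha = 0.05. fail to reject H0.

U_X = 16, p = 0.775820, fail to reject H0 at alpha = 0.05.


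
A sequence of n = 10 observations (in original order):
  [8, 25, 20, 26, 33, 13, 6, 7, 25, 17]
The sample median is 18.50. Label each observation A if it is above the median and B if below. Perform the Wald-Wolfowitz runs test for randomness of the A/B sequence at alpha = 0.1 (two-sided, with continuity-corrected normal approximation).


Step 1: Compute median = 18.50; label A = above, B = below.
Labels in order: BAAAABBBAB  (n_A = 5, n_B = 5)
Step 2: Count runs R = 5.
Step 3: Under H0 (random ordering), E[R] = 2*n_A*n_B/(n_A+n_B) + 1 = 2*5*5/10 + 1 = 6.0000.
        Var[R] = 2*n_A*n_B*(2*n_A*n_B - n_A - n_B) / ((n_A+n_B)^2 * (n_A+n_B-1)) = 2000/900 = 2.2222.
        SD[R] = 1.4907.
Step 4: Continuity-corrected z = (R + 0.5 - E[R]) / SD[R] = (5 + 0.5 - 6.0000) / 1.4907 = -0.3354.
Step 5: Two-sided p-value via normal approximation = 2*(1 - Phi(|z|)) = 0.737316.
Step 6: alpha = 0.1. fail to reject H0.

R = 5, z = -0.3354, p = 0.737316, fail to reject H0.


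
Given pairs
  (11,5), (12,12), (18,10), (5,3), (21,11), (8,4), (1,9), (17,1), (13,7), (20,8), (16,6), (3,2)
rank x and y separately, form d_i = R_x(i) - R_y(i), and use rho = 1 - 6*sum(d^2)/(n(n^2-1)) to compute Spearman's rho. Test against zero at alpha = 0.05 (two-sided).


Step 1: Rank x and y separately (midranks; no ties here).
rank(x): 11->5, 12->6, 18->10, 5->3, 21->12, 8->4, 1->1, 17->9, 13->7, 20->11, 16->8, 3->2
rank(y): 5->5, 12->12, 10->10, 3->3, 11->11, 4->4, 9->9, 1->1, 7->7, 8->8, 6->6, 2->2
Step 2: d_i = R_x(i) - R_y(i); compute d_i^2.
  (5-5)^2=0, (6-12)^2=36, (10-10)^2=0, (3-3)^2=0, (12-11)^2=1, (4-4)^2=0, (1-9)^2=64, (9-1)^2=64, (7-7)^2=0, (11-8)^2=9, (8-6)^2=4, (2-2)^2=0
sum(d^2) = 178.
Step 3: rho = 1 - 6*178 / (12*(12^2 - 1)) = 1 - 1068/1716 = 0.377622.
Step 4: Under H0, t = rho * sqrt((n-2)/(1-rho^2)) = 1.2896 ~ t(10).
Step 5: Two-sided p-value from the t-distribution with 10 df = 0.226206.
Step 6: alpha = 0.05. fail to reject H0.

rho = 0.3776, p = 0.226206, fail to reject H0 at alpha = 0.05.


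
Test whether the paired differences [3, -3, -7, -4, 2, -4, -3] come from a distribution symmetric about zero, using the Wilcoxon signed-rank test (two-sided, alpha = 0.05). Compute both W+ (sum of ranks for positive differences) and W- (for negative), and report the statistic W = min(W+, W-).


Step 1: Drop any zero differences (none here) and take |d_i|.
|d| = [3, 3, 7, 4, 2, 4, 3]
Step 2: Midrank |d_i| (ties get averaged ranks).
ranks: |3|->3, |3|->3, |7|->7, |4|->5.5, |2|->1, |4|->5.5, |3|->3
Step 3: Attach original signs; sum ranks with positive sign and with negative sign.
W+ = 3 + 1 = 4
W- = 3 + 7 + 5.5 + 5.5 + 3 = 24
(Check: W+ + W- = 28 should equal n(n+1)/2 = 28.)
Step 4: Test statistic W = min(W+, W-) = 4.
Step 5: Ties in |d|, so use the tie-corrected normal approximation.
        E[W] = n(n+1)/4 = 7*8/4 = 14.
        Tie groups: |d|=3 (t=3), |d|=4 (t=2); sum(t^3 - t) = 30.
        Var[W] = n(n+1)(2n+1)/24 - sum(t^3-t)/48 = 840/24 - 30/48 = 34.375.
        z = (W - E[W]) / sqrt(Var[W]) = (4 - 14) / 5.8630 = -1.7056.
        Two-sided p = 2*Phi(z) = 0.088082.
Step 6: alpha = 0.05. fail to reject H0.

W+ = 4, W- = 24, W = min = 4, p = 0.088082, fail to reject H0.


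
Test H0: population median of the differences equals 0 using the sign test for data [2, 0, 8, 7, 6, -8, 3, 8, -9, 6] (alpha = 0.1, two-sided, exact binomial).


Step 1: Discard zero differences. Original n = 10; n_eff = number of nonzero differences = 9.
Nonzero differences (with sign): +2, +8, +7, +6, -8, +3, +8, -9, +6
Step 2: Count signs: positive = 7, negative = 2.
Step 3: Under H0: P(positive) = 0.5, so the number of positives S ~ Bin(9, 0.5).
Step 4: Two-sided exact p-value = sum of Bin(9,0.5) probabilities at or below the observed probability = 0.179688.
Step 5: alpha = 0.1. fail to reject H0.

n_eff = 9, pos = 7, neg = 2, p = 0.179688, fail to reject H0.


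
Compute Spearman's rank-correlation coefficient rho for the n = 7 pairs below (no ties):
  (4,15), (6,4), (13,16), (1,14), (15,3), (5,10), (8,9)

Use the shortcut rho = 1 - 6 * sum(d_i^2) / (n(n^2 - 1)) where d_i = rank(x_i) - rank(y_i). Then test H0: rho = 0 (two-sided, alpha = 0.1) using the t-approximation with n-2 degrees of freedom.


Step 1: Rank x and y separately (midranks; no ties here).
rank(x): 4->2, 6->4, 13->6, 1->1, 15->7, 5->3, 8->5
rank(y): 15->6, 4->2, 16->7, 14->5, 3->1, 10->4, 9->3
Step 2: d_i = R_x(i) - R_y(i); compute d_i^2.
  (2-6)^2=16, (4-2)^2=4, (6-7)^2=1, (1-5)^2=16, (7-1)^2=36, (3-4)^2=1, (5-3)^2=4
sum(d^2) = 78.
Step 3: rho = 1 - 6*78 / (7*(7^2 - 1)) = 1 - 468/336 = -0.392857.
Step 4: Under H0, t = rho * sqrt((n-2)/(1-rho^2)) = -0.9553 ~ t(5).
Step 5: Two-sided p-value from the t-distribution with 5 df = 0.383317.
Step 6: alpha = 0.1. fail to reject H0.

rho = -0.3929, p = 0.383317, fail to reject H0 at alpha = 0.1.


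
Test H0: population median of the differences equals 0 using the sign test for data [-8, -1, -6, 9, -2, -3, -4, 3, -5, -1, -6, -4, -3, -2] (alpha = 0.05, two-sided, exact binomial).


Step 1: Discard zero differences. Original n = 14; n_eff = number of nonzero differences = 14.
Nonzero differences (with sign): -8, -1, -6, +9, -2, -3, -4, +3, -5, -1, -6, -4, -3, -2
Step 2: Count signs: positive = 2, negative = 12.
Step 3: Under H0: P(positive) = 0.5, so the number of positives S ~ Bin(14, 0.5).
Step 4: Two-sided exact p-value = sum of Bin(14,0.5) probabilities at or below the observed probability = 0.012939.
Step 5: alpha = 0.05. reject H0.

n_eff = 14, pos = 2, neg = 12, p = 0.012939, reject H0.


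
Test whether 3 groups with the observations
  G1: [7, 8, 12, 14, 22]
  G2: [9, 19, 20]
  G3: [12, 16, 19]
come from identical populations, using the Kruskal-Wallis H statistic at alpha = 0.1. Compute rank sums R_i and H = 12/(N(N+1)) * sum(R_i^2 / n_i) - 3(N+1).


Step 1: Combine all N = 11 observations and assign midranks.
sorted (value, group, rank): (7,G1,1), (8,G1,2), (9,G2,3), (12,G1,4.5), (12,G3,4.5), (14,G1,6), (16,G3,7), (19,G2,8.5), (19,G3,8.5), (20,G2,10), (22,G1,11)
Step 2: Sum ranks within each group.
R_1 = 24.5 (n_1 = 5)
R_2 = 21.5 (n_2 = 3)
R_3 = 20 (n_3 = 3)
Step 3: H = 12/(N(N+1)) * sum(R_i^2/n_i) - 3(N+1)
     = 12/(11*12) * (24.5^2/5 + 21.5^2/3 + 20^2/3) - 3*12
     = 0.090909 * 407.467 - 36
     = 1.042424.
Step 4: Ties present; correction factor C = 1 - 12/(11^3 - 11) = 0.990909. Corrected H = 1.042424 / 0.990909 = 1.051988.
Step 5: Under H0, H ~ chi^2(2); p-value = 0.590968.
Step 6: alpha = 0.1. fail to reject H0.

H = 1.0520, df = 2, p = 0.590968, fail to reject H0.


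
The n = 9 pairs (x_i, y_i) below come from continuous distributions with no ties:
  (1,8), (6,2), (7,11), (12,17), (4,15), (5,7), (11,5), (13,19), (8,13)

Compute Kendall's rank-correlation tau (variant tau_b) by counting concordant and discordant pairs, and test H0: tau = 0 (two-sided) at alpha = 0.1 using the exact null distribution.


Step 1: Enumerate the 36 unordered pairs (i,j) with i<j and classify each by sign(x_j-x_i) * sign(y_j-y_i).
  (1,2):dx=+5,dy=-6->D; (1,3):dx=+6,dy=+3->C; (1,4):dx=+11,dy=+9->C; (1,5):dx=+3,dy=+7->C
  (1,6):dx=+4,dy=-1->D; (1,7):dx=+10,dy=-3->D; (1,8):dx=+12,dy=+11->C; (1,9):dx=+7,dy=+5->C
  (2,3):dx=+1,dy=+9->C; (2,4):dx=+6,dy=+15->C; (2,5):dx=-2,dy=+13->D; (2,6):dx=-1,dy=+5->D
  (2,7):dx=+5,dy=+3->C; (2,8):dx=+7,dy=+17->C; (2,9):dx=+2,dy=+11->C; (3,4):dx=+5,dy=+6->C
  (3,5):dx=-3,dy=+4->D; (3,6):dx=-2,dy=-4->C; (3,7):dx=+4,dy=-6->D; (3,8):dx=+6,dy=+8->C
  (3,9):dx=+1,dy=+2->C; (4,5):dx=-8,dy=-2->C; (4,6):dx=-7,dy=-10->C; (4,7):dx=-1,dy=-12->C
  (4,8):dx=+1,dy=+2->C; (4,9):dx=-4,dy=-4->C; (5,6):dx=+1,dy=-8->D; (5,7):dx=+7,dy=-10->D
  (5,8):dx=+9,dy=+4->C; (5,9):dx=+4,dy=-2->D; (6,7):dx=+6,dy=-2->D; (6,8):dx=+8,dy=+12->C
  (6,9):dx=+3,dy=+6->C; (7,8):dx=+2,dy=+14->C; (7,9):dx=-3,dy=+8->D; (8,9):dx=-5,dy=-6->C
Step 2: C = 24, D = 12, total pairs = 36.
Step 3: tau = (C - D)/(n(n-1)/2) = (24 - 12)/36 = 0.333333.
Step 4: Exact two-sided p-value (enumerate n! = 362880 permutations of y under H0): p = 0.259518.
Step 5: alpha = 0.1. fail to reject H0.

tau_b = 0.3333 (C=24, D=12), p = 0.259518, fail to reject H0.


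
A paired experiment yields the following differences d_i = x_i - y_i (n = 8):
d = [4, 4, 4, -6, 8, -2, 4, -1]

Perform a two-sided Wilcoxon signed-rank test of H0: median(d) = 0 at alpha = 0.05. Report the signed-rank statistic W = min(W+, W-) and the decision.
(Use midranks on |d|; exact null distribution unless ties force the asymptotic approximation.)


Step 1: Drop any zero differences (none here) and take |d_i|.
|d| = [4, 4, 4, 6, 8, 2, 4, 1]
Step 2: Midrank |d_i| (ties get averaged ranks).
ranks: |4|->4.5, |4|->4.5, |4|->4.5, |6|->7, |8|->8, |2|->2, |4|->4.5, |1|->1
Step 3: Attach original signs; sum ranks with positive sign and with negative sign.
W+ = 4.5 + 4.5 + 4.5 + 8 + 4.5 = 26
W- = 7 + 2 + 1 = 10
(Check: W+ + W- = 36 should equal n(n+1)/2 = 36.)
Step 4: Test statistic W = min(W+, W-) = 10.
Step 5: Ties in |d|, so use the tie-corrected normal approximation.
        E[W] = n(n+1)/4 = 8*9/4 = 18.
        Tie groups: |d|=4 (t=4); sum(t^3 - t) = 60.
        Var[W] = n(n+1)(2n+1)/24 - sum(t^3-t)/48 = 1224/24 - 60/48 = 49.75.
        z = (W - E[W]) / sqrt(Var[W]) = (10 - 18) / 7.0534 = -1.1342.
        Two-sided p = 2*Phi(z) = 0.256707.
Step 6: alpha = 0.05. fail to reject H0.

W+ = 26, W- = 10, W = min = 10, p = 0.256707, fail to reject H0.


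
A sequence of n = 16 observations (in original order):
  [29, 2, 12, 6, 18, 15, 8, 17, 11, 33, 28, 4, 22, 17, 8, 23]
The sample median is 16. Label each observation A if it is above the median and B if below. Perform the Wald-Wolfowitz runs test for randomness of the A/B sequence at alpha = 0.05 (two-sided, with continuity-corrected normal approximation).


Step 1: Compute median = 16; label A = above, B = below.
Labels in order: ABBBABBABAABAABA  (n_A = 8, n_B = 8)
Step 2: Count runs R = 11.
Step 3: Under H0 (random ordering), E[R] = 2*n_A*n_B/(n_A+n_B) + 1 = 2*8*8/16 + 1 = 9.0000.
        Var[R] = 2*n_A*n_B*(2*n_A*n_B - n_A - n_B) / ((n_A+n_B)^2 * (n_A+n_B-1)) = 14336/3840 = 3.7333.
        SD[R] = 1.9322.
Step 4: Continuity-corrected z = (R - 0.5 - E[R]) / SD[R] = (11 - 0.5 - 9.0000) / 1.9322 = 0.7763.
Step 5: Two-sided p-value via normal approximation = 2*(1 - Phi(|z|)) = 0.437558.
Step 6: alpha = 0.05. fail to reject H0.

R = 11, z = 0.7763, p = 0.437558, fail to reject H0.


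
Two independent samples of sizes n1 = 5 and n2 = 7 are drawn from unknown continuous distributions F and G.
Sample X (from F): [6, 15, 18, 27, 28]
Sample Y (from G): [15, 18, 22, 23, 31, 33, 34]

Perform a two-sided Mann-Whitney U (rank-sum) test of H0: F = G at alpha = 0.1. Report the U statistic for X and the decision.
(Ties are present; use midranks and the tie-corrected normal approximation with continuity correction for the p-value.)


Step 1: Combine and sort all 12 observations; assign midranks.
sorted (value, group): (6,X), (15,X), (15,Y), (18,X), (18,Y), (22,Y), (23,Y), (27,X), (28,X), (31,Y), (33,Y), (34,Y)
ranks: 6->1, 15->2.5, 15->2.5, 18->4.5, 18->4.5, 22->6, 23->7, 27->8, 28->9, 31->10, 33->11, 34->12
Step 2: Rank sum for X: R1 = 1 + 2.5 + 4.5 + 8 + 9 = 25.
Step 3: U_X = R1 - n1(n1+1)/2 = 25 - 5*6/2 = 25 - 15 = 10.
       U_Y = n1*n2 - U_X = 35 - 10 = 25.
Step 4: Ties are present, so use the tie-corrected normal approximation (with continuity correction) for the p-value.
Step 5: p-value = 0.253956; compare to alpha = 0.1. fail to reject H0.

U_X = 10, p = 0.253956, fail to reject H0 at alpha = 0.1.


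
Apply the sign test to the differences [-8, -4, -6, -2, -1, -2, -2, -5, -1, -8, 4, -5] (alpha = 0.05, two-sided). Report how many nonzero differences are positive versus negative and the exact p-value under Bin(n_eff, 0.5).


Step 1: Discard zero differences. Original n = 12; n_eff = number of nonzero differences = 12.
Nonzero differences (with sign): -8, -4, -6, -2, -1, -2, -2, -5, -1, -8, +4, -5
Step 2: Count signs: positive = 1, negative = 11.
Step 3: Under H0: P(positive) = 0.5, so the number of positives S ~ Bin(12, 0.5).
Step 4: Two-sided exact p-value = sum of Bin(12,0.5) probabilities at or below the observed probability = 0.006348.
Step 5: alpha = 0.05. reject H0.

n_eff = 12, pos = 1, neg = 11, p = 0.006348, reject H0.


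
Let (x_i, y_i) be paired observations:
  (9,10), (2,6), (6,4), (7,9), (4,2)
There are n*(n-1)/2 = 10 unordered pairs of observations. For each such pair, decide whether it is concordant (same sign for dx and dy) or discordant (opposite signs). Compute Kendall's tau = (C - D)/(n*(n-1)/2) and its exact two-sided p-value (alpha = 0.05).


Step 1: Enumerate the 10 unordered pairs (i,j) with i<j and classify each by sign(x_j-x_i) * sign(y_j-y_i).
  (1,2):dx=-7,dy=-4->C; (1,3):dx=-3,dy=-6->C; (1,4):dx=-2,dy=-1->C; (1,5):dx=-5,dy=-8->C
  (2,3):dx=+4,dy=-2->D; (2,4):dx=+5,dy=+3->C; (2,5):dx=+2,dy=-4->D; (3,4):dx=+1,dy=+5->C
  (3,5):dx=-2,dy=-2->C; (4,5):dx=-3,dy=-7->C
Step 2: C = 8, D = 2, total pairs = 10.
Step 3: tau = (C - D)/(n(n-1)/2) = (8 - 2)/10 = 0.600000.
Step 4: Exact two-sided p-value (enumerate n! = 120 permutations of y under H0): p = 0.233333.
Step 5: alpha = 0.05. fail to reject H0.

tau_b = 0.6000 (C=8, D=2), p = 0.233333, fail to reject H0.


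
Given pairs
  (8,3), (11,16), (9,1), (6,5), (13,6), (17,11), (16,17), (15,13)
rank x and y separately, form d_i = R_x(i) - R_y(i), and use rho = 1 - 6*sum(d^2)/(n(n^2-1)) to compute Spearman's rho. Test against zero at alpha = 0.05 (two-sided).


Step 1: Rank x and y separately (midranks; no ties here).
rank(x): 8->2, 11->4, 9->3, 6->1, 13->5, 17->8, 16->7, 15->6
rank(y): 3->2, 16->7, 1->1, 5->3, 6->4, 11->5, 17->8, 13->6
Step 2: d_i = R_x(i) - R_y(i); compute d_i^2.
  (2-2)^2=0, (4-7)^2=9, (3-1)^2=4, (1-3)^2=4, (5-4)^2=1, (8-5)^2=9, (7-8)^2=1, (6-6)^2=0
sum(d^2) = 28.
Step 3: rho = 1 - 6*28 / (8*(8^2 - 1)) = 1 - 168/504 = 0.666667.
Step 4: Under H0, t = rho * sqrt((n-2)/(1-rho^2)) = 2.1909 ~ t(6).
Step 5: Two-sided p-value from the t-distribution with 6 df = 0.070988.
Step 6: alpha = 0.05. fail to reject H0.

rho = 0.6667, p = 0.070988, fail to reject H0 at alpha = 0.05.


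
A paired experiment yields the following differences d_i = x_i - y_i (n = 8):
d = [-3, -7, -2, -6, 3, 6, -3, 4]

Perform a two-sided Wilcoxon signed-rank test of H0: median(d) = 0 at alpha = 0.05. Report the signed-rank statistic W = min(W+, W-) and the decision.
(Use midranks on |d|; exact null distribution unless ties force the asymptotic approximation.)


Step 1: Drop any zero differences (none here) and take |d_i|.
|d| = [3, 7, 2, 6, 3, 6, 3, 4]
Step 2: Midrank |d_i| (ties get averaged ranks).
ranks: |3|->3, |7|->8, |2|->1, |6|->6.5, |3|->3, |6|->6.5, |3|->3, |4|->5
Step 3: Attach original signs; sum ranks with positive sign and with negative sign.
W+ = 3 + 6.5 + 5 = 14.5
W- = 3 + 8 + 1 + 6.5 + 3 = 21.5
(Check: W+ + W- = 36 should equal n(n+1)/2 = 36.)
Step 4: Test statistic W = min(W+, W-) = 14.5.
Step 5: Ties in |d|, so use the tie-corrected normal approximation.
        E[W] = n(n+1)/4 = 8*9/4 = 18.
        Tie groups: |d|=3 (t=3), |d|=6 (t=2); sum(t^3 - t) = 30.
        Var[W] = n(n+1)(2n+1)/24 - sum(t^3-t)/48 = 1224/24 - 30/48 = 50.375.
        z = (W - E[W]) / sqrt(Var[W]) = (14.5 - 18) / 7.0975 = -0.4931.
        Two-sided p = 2*Phi(z) = 0.621921.
Step 6: alpha = 0.05. fail to reject H0.

W+ = 14.5, W- = 21.5, W = min = 14.5, p = 0.621921, fail to reject H0.


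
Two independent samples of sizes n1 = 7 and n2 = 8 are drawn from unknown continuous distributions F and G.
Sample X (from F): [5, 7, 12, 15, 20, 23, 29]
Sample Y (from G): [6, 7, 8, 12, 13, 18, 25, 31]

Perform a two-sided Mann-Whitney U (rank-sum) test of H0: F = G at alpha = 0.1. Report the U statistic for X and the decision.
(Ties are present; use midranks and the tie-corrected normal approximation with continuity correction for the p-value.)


Step 1: Combine and sort all 15 observations; assign midranks.
sorted (value, group): (5,X), (6,Y), (7,X), (7,Y), (8,Y), (12,X), (12,Y), (13,Y), (15,X), (18,Y), (20,X), (23,X), (25,Y), (29,X), (31,Y)
ranks: 5->1, 6->2, 7->3.5, 7->3.5, 8->5, 12->6.5, 12->6.5, 13->8, 15->9, 18->10, 20->11, 23->12, 25->13, 29->14, 31->15
Step 2: Rank sum for X: R1 = 1 + 3.5 + 6.5 + 9 + 11 + 12 + 14 = 57.
Step 3: U_X = R1 - n1(n1+1)/2 = 57 - 7*8/2 = 57 - 28 = 29.
       U_Y = n1*n2 - U_X = 56 - 29 = 27.
Step 4: Ties are present, so use the tie-corrected normal approximation (with continuity correction) for the p-value.
Step 5: p-value = 0.953775; compare to alpha = 0.1. fail to reject H0.

U_X = 29, p = 0.953775, fail to reject H0 at alpha = 0.1.


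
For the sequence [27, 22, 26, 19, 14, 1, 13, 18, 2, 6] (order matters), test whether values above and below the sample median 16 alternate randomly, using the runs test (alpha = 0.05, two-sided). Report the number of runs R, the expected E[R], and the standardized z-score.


Step 1: Compute median = 16; label A = above, B = below.
Labels in order: AAAABBBABB  (n_A = 5, n_B = 5)
Step 2: Count runs R = 4.
Step 3: Under H0 (random ordering), E[R] = 2*n_A*n_B/(n_A+n_B) + 1 = 2*5*5/10 + 1 = 6.0000.
        Var[R] = 2*n_A*n_B*(2*n_A*n_B - n_A - n_B) / ((n_A+n_B)^2 * (n_A+n_B-1)) = 2000/900 = 2.2222.
        SD[R] = 1.4907.
Step 4: Continuity-corrected z = (R + 0.5 - E[R]) / SD[R] = (4 + 0.5 - 6.0000) / 1.4907 = -1.0062.
Step 5: Two-sided p-value via normal approximation = 2*(1 - Phi(|z|)) = 0.314305.
Step 6: alpha = 0.05. fail to reject H0.

R = 4, z = -1.0062, p = 0.314305, fail to reject H0.


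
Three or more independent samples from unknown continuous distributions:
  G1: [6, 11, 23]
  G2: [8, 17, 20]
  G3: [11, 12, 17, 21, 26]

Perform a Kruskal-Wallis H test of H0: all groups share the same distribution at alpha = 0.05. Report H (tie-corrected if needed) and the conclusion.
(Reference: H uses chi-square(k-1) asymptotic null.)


Step 1: Combine all N = 11 observations and assign midranks.
sorted (value, group, rank): (6,G1,1), (8,G2,2), (11,G1,3.5), (11,G3,3.5), (12,G3,5), (17,G2,6.5), (17,G3,6.5), (20,G2,8), (21,G3,9), (23,G1,10), (26,G3,11)
Step 2: Sum ranks within each group.
R_1 = 14.5 (n_1 = 3)
R_2 = 16.5 (n_2 = 3)
R_3 = 35 (n_3 = 5)
Step 3: H = 12/(N(N+1)) * sum(R_i^2/n_i) - 3(N+1)
     = 12/(11*12) * (14.5^2/3 + 16.5^2/3 + 35^2/5) - 3*12
     = 0.090909 * 405.833 - 36
     = 0.893939.
Step 4: Ties present; correction factor C = 1 - 12/(11^3 - 11) = 0.990909. Corrected H = 0.893939 / 0.990909 = 0.902141.
Step 5: Under H0, H ~ chi^2(2); p-value = 0.636946.
Step 6: alpha = 0.05. fail to reject H0.

H = 0.9021, df = 2, p = 0.636946, fail to reject H0.


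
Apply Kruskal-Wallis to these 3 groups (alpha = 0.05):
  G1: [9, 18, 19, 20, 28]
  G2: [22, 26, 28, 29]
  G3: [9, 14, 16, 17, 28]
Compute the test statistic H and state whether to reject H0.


Step 1: Combine all N = 14 observations and assign midranks.
sorted (value, group, rank): (9,G1,1.5), (9,G3,1.5), (14,G3,3), (16,G3,4), (17,G3,5), (18,G1,6), (19,G1,7), (20,G1,8), (22,G2,9), (26,G2,10), (28,G1,12), (28,G2,12), (28,G3,12), (29,G2,14)
Step 2: Sum ranks within each group.
R_1 = 34.5 (n_1 = 5)
R_2 = 45 (n_2 = 4)
R_3 = 25.5 (n_3 = 5)
Step 3: H = 12/(N(N+1)) * sum(R_i^2/n_i) - 3(N+1)
     = 12/(14*15) * (34.5^2/5 + 45^2/4 + 25.5^2/5) - 3*15
     = 0.057143 * 874.35 - 45
     = 4.962857.
Step 4: Ties present; correction factor C = 1 - 30/(14^3 - 14) = 0.989011. Corrected H = 4.962857 / 0.989011 = 5.018000.
Step 5: Under H0, H ~ chi^2(2); p-value = 0.081350.
Step 6: alpha = 0.05. fail to reject H0.

H = 5.0180, df = 2, p = 0.081350, fail to reject H0.


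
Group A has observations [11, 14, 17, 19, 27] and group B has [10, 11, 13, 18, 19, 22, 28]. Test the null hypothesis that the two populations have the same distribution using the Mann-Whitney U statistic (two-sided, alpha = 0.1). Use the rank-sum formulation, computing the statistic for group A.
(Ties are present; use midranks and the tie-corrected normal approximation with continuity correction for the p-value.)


Step 1: Combine and sort all 12 observations; assign midranks.
sorted (value, group): (10,Y), (11,X), (11,Y), (13,Y), (14,X), (17,X), (18,Y), (19,X), (19,Y), (22,Y), (27,X), (28,Y)
ranks: 10->1, 11->2.5, 11->2.5, 13->4, 14->5, 17->6, 18->7, 19->8.5, 19->8.5, 22->10, 27->11, 28->12
Step 2: Rank sum for X: R1 = 2.5 + 5 + 6 + 8.5 + 11 = 33.
Step 3: U_X = R1 - n1(n1+1)/2 = 33 - 5*6/2 = 33 - 15 = 18.
       U_Y = n1*n2 - U_X = 35 - 18 = 17.
Step 4: Ties are present, so use the tie-corrected normal approximation (with continuity correction) for the p-value.
Step 5: p-value = 1.000000; compare to alpha = 0.1. fail to reject H0.

U_X = 18, p = 1.000000, fail to reject H0 at alpha = 0.1.


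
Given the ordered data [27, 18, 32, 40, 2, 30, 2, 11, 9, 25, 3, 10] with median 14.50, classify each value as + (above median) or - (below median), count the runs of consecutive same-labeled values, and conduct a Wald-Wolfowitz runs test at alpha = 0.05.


Step 1: Compute median = 14.50; label A = above, B = below.
Labels in order: AAAABABBBABB  (n_A = 6, n_B = 6)
Step 2: Count runs R = 6.
Step 3: Under H0 (random ordering), E[R] = 2*n_A*n_B/(n_A+n_B) + 1 = 2*6*6/12 + 1 = 7.0000.
        Var[R] = 2*n_A*n_B*(2*n_A*n_B - n_A - n_B) / ((n_A+n_B)^2 * (n_A+n_B-1)) = 4320/1584 = 2.7273.
        SD[R] = 1.6514.
Step 4: Continuity-corrected z = (R + 0.5 - E[R]) / SD[R] = (6 + 0.5 - 7.0000) / 1.6514 = -0.3028.
Step 5: Two-sided p-value via normal approximation = 2*(1 - Phi(|z|)) = 0.762069.
Step 6: alpha = 0.05. fail to reject H0.

R = 6, z = -0.3028, p = 0.762069, fail to reject H0.


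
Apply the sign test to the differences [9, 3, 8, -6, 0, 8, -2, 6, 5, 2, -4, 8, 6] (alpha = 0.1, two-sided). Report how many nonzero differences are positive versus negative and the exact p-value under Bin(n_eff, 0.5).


Step 1: Discard zero differences. Original n = 13; n_eff = number of nonzero differences = 12.
Nonzero differences (with sign): +9, +3, +8, -6, +8, -2, +6, +5, +2, -4, +8, +6
Step 2: Count signs: positive = 9, negative = 3.
Step 3: Under H0: P(positive) = 0.5, so the number of positives S ~ Bin(12, 0.5).
Step 4: Two-sided exact p-value = sum of Bin(12,0.5) probabilities at or below the observed probability = 0.145996.
Step 5: alpha = 0.1. fail to reject H0.

n_eff = 12, pos = 9, neg = 3, p = 0.145996, fail to reject H0.


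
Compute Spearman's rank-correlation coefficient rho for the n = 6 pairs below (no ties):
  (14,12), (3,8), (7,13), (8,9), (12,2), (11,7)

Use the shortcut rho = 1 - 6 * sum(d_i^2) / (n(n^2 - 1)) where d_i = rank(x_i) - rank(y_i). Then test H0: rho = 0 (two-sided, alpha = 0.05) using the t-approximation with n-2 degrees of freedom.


Step 1: Rank x and y separately (midranks; no ties here).
rank(x): 14->6, 3->1, 7->2, 8->3, 12->5, 11->4
rank(y): 12->5, 8->3, 13->6, 9->4, 2->1, 7->2
Step 2: d_i = R_x(i) - R_y(i); compute d_i^2.
  (6-5)^2=1, (1-3)^2=4, (2-6)^2=16, (3-4)^2=1, (5-1)^2=16, (4-2)^2=4
sum(d^2) = 42.
Step 3: rho = 1 - 6*42 / (6*(6^2 - 1)) = 1 - 252/210 = -0.200000.
Step 4: Under H0, t = rho * sqrt((n-2)/(1-rho^2)) = -0.4082 ~ t(4).
Step 5: Two-sided p-value from the t-distribution with 4 df = 0.704000.
Step 6: alpha = 0.05. fail to reject H0.

rho = -0.2000, p = 0.704000, fail to reject H0 at alpha = 0.05.
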